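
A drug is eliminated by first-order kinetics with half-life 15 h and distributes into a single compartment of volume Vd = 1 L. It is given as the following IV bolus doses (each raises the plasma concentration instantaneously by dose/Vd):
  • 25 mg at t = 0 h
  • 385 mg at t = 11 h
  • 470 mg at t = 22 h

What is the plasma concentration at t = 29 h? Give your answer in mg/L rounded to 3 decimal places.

514.235 mg/L

k = ln 2 / 15 = 0.04621 per h
Dose 1 (25 mg at t=0 h): 25·exp(−0.04621·29) = 6.546 mg/L
Dose 2 (385 mg at t=11 h): 385·exp(−0.04621·18) = 167.581 mg/L
Dose 3 (470 mg at t=22 h): 470·exp(−0.04621·7) = 340.108 mg/L
C(29) = 6.546 + 167.581 + 340.108 = 514.235 mg/L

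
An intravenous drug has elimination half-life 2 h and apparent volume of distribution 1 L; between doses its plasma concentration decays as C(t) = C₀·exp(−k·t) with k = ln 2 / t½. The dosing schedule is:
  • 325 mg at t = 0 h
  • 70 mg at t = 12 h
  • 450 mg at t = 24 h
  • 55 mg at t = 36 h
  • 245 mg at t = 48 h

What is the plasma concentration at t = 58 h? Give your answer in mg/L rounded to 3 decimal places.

7.687 mg/L

k = ln 2 / 2 = 0.34657 per h
Dose 1 (325 mg at t=0 h): 325·exp(−0.34657·58) = 0.000 mg/L
Dose 2 (70 mg at t=12 h): 70·exp(−0.34657·46) = 0.000 mg/L
Dose 3 (450 mg at t=24 h): 450·exp(−0.34657·34) = 0.003 mg/L
Dose 4 (55 mg at t=36 h): 55·exp(−0.34657·22) = 0.027 mg/L
Dose 5 (245 mg at t=48 h): 245·exp(−0.34657·10) = 7.656 mg/L
C(58) = 0.000 + 0.000 + 0.003 + 0.027 + 7.656 = 7.687 mg/L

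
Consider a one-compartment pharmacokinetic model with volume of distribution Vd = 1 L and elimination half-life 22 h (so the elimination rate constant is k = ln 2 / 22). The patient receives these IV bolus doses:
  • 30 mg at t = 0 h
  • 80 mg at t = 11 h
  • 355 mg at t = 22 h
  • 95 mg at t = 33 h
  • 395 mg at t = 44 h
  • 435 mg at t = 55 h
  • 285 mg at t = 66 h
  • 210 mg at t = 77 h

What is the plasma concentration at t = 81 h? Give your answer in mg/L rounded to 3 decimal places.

765.077 mg/L

k = ln 2 / 22 = 0.03151 per h
Dose 1 (30 mg at t=0 h): 30·exp(−0.03151·81) = 2.338 mg/L
Dose 2 (80 mg at t=11 h): 80·exp(−0.03151·70) = 8.816 mg/L
Dose 3 (355 mg at t=22 h): 355·exp(−0.03151·59) = 55.325 mg/L
Dose 4 (95 mg at t=33 h): 95·exp(−0.03151·48) = 20.938 mg/L
Dose 5 (395 mg at t=44 h): 395·exp(−0.03151·37) = 123.117 mg/L
Dose 6 (435 mg at t=55 h): 435·exp(−0.03151·26) = 191.746 mg/L
Dose 7 (285 mg at t=66 h): 285·exp(−0.03151·15) = 177.663 mg/L
Dose 8 (210 mg at t=77 h): 210·exp(−0.03151·4) = 185.134 mg/L
C(81) = 2.338 + 8.816 + 55.325 + 20.938 + 123.117 + 191.746 + 177.663 + 185.134 = 765.077 mg/L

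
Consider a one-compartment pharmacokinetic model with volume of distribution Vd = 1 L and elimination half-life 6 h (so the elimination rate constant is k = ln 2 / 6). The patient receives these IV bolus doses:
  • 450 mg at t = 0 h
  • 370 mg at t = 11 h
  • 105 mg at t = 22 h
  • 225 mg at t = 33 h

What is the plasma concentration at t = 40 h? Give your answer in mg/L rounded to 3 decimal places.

k = ln 2 / 6 = 0.11552 per h
Dose 1 (450 mg at t=0 h): 450·exp(−0.11552·40) = 4.429 mg/L
Dose 2 (370 mg at t=11 h): 370·exp(−0.11552·29) = 12.978 mg/L
Dose 3 (105 mg at t=22 h): 105·exp(−0.11552·18) = 13.125 mg/L
Dose 4 (225 mg at t=33 h): 225·exp(−0.11552·7) = 100.226 mg/L
C(40) = 4.429 + 12.978 + 13.125 + 100.226 = 130.759 mg/L

130.759 mg/L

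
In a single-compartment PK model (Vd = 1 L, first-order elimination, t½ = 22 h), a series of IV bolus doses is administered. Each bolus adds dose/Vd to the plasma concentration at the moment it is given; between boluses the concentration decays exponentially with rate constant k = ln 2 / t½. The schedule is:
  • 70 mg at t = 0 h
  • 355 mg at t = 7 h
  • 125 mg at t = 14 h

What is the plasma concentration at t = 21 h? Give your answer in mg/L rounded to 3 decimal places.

364.763 mg/L

k = ln 2 / 22 = 0.03151 per h
Dose 1 (70 mg at t=0 h): 70·exp(−0.03151·21) = 36.120 mg/L
Dose 2 (355 mg at t=7 h): 355·exp(−0.03151·14) = 228.383 mg/L
Dose 3 (125 mg at t=14 h): 125·exp(−0.03151·7) = 100.260 mg/L
C(21) = 36.120 + 228.383 + 100.260 = 364.763 mg/L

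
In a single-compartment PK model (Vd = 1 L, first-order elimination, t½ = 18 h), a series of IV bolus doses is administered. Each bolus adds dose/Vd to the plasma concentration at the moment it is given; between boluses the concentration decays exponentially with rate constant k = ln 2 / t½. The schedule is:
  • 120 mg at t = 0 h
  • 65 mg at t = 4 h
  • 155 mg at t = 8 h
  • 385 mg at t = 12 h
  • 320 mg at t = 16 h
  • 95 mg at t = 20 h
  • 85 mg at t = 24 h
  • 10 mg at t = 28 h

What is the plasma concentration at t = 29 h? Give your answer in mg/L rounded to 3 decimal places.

674.087 mg/L

k = ln 2 / 18 = 0.03851 per h
Dose 1 (120 mg at t=0 h): 120·exp(−0.03851·29) = 39.282 mg/L
Dose 2 (65 mg at t=4 h): 65·exp(−0.03851·25) = 24.821 mg/L
Dose 3 (155 mg at t=8 h): 155·exp(−0.03851·21) = 69.045 mg/L
Dose 4 (385 mg at t=12 h): 385·exp(−0.03851·17) = 200.057 mg/L
Dose 5 (320 mg at t=16 h): 320·exp(−0.03851·13) = 193.972 mg/L
Dose 6 (95 mg at t=20 h): 95·exp(−0.03851·9) = 67.175 mg/L
Dose 7 (85 mg at t=24 h): 85·exp(−0.03851·5) = 70.113 mg/L
Dose 8 (10 mg at t=28 h): 10·exp(−0.03851·1) = 9.622 mg/L
C(29) = 39.282 + 24.821 + 69.045 + 200.057 + 193.972 + 67.175 + 70.113 + 9.622 = 674.087 mg/L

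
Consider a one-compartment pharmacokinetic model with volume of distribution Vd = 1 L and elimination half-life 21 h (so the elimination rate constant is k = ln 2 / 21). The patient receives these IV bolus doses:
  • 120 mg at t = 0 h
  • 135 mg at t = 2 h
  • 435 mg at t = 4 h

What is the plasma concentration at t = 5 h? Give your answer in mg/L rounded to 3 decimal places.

k = ln 2 / 21 = 0.03301 per h
Dose 1 (120 mg at t=0 h): 120·exp(−0.03301·5) = 101.744 mg/L
Dose 2 (135 mg at t=2 h): 135·exp(−0.03301·3) = 122.273 mg/L
Dose 3 (435 mg at t=4 h): 435·exp(−0.03301·1) = 420.876 mg/L
C(5) = 101.744 + 122.273 + 420.876 = 644.893 mg/L

644.893 mg/L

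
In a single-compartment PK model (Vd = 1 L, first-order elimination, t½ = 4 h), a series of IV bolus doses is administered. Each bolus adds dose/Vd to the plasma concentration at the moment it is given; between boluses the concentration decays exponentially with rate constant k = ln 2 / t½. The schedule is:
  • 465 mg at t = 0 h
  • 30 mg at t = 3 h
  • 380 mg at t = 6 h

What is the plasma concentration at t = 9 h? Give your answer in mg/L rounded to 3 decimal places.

334.310 mg/L

k = ln 2 / 4 = 0.17329 per h
Dose 1 (465 mg at t=0 h): 465·exp(−0.17329·9) = 97.754 mg/L
Dose 2 (30 mg at t=3 h): 30·exp(−0.17329·6) = 10.607 mg/L
Dose 3 (380 mg at t=6 h): 380·exp(−0.17329·3) = 225.949 mg/L
C(9) = 97.754 + 10.607 + 225.949 = 334.310 mg/L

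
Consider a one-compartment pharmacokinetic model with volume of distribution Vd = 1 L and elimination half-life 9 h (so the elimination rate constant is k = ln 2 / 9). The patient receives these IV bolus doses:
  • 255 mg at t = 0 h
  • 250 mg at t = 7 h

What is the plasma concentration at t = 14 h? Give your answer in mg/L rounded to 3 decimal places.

232.566 mg/L

k = ln 2 / 9 = 0.07702 per h
Dose 1 (255 mg at t=0 h): 255·exp(−0.07702·14) = 86.750 mg/L
Dose 2 (250 mg at t=7 h): 250·exp(−0.07702·7) = 145.816 mg/L
C(14) = 86.750 + 145.816 = 232.566 mg/L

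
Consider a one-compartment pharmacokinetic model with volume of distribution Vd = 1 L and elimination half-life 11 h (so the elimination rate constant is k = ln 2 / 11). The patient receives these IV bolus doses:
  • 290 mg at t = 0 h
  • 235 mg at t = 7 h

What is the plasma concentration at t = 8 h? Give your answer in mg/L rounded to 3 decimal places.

395.822 mg/L

k = ln 2 / 11 = 0.06301 per h
Dose 1 (290 mg at t=0 h): 290·exp(−0.06301·8) = 175.173 mg/L
Dose 2 (235 mg at t=7 h): 235·exp(−0.06301·1) = 220.649 mg/L
C(8) = 175.173 + 220.649 = 395.822 mg/L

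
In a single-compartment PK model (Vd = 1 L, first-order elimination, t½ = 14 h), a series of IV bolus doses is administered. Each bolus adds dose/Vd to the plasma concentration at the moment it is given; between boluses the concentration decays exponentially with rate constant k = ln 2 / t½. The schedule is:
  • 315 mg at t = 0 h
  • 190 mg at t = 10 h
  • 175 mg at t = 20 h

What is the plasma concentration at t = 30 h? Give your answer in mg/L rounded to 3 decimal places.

248.574 mg/L

k = ln 2 / 14 = 0.04951 per h
Dose 1 (315 mg at t=0 h): 315·exp(−0.04951·30) = 71.326 mg/L
Dose 2 (190 mg at t=10 h): 190·exp(−0.04951·20) = 70.585 mg/L
Dose 3 (175 mg at t=20 h): 175·exp(−0.04951·10) = 106.664 mg/L
C(30) = 71.326 + 70.585 + 106.664 = 248.574 mg/L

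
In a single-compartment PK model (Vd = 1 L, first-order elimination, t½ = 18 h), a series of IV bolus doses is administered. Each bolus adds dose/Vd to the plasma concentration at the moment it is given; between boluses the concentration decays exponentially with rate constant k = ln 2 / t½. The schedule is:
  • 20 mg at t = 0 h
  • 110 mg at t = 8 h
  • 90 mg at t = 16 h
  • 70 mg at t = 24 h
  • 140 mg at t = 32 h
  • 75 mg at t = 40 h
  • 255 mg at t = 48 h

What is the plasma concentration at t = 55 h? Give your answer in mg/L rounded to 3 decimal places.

356.251 mg/L

k = ln 2 / 18 = 0.03851 per h
Dose 1 (20 mg at t=0 h): 20·exp(−0.03851·55) = 2.406 mg/L
Dose 2 (110 mg at t=8 h): 110·exp(−0.03851·47) = 18.004 mg/L
Dose 3 (90 mg at t=16 h): 90·exp(−0.03851·39) = 20.045 mg/L
Dose 4 (70 mg at t=24 h): 70·exp(−0.03851·31) = 21.216 mg/L
Dose 5 (140 mg at t=32 h): 140·exp(−0.03851·23) = 57.740 mg/L
Dose 6 (75 mg at t=40 h): 75·exp(−0.03851·15) = 42.092 mg/L
Dose 7 (255 mg at t=48 h): 255·exp(−0.03851·7) = 194.748 mg/L
C(55) = 2.406 + 18.004 + 20.045 + 21.216 + 57.740 + 42.092 + 194.748 = 356.251 mg/L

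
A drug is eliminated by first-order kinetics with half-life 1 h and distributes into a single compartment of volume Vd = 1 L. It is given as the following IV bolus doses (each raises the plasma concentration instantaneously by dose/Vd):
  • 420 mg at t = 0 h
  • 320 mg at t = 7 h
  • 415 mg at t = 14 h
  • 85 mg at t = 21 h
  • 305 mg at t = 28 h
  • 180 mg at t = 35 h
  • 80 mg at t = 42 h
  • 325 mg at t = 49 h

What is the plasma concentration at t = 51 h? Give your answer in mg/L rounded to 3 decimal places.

81.409 mg/L

k = ln 2 / 1 = 0.69315 per h
Dose 1 (420 mg at t=0 h): 420·exp(−0.69315·51) = 0.000 mg/L
Dose 2 (320 mg at t=7 h): 320·exp(−0.69315·44) = 0.000 mg/L
Dose 3 (415 mg at t=14 h): 415·exp(−0.69315·37) = 0.000 mg/L
Dose 4 (85 mg at t=21 h): 85·exp(−0.69315·30) = 0.000 mg/L
Dose 5 (305 mg at t=28 h): 305·exp(−0.69315·23) = 0.000 mg/L
Dose 6 (180 mg at t=35 h): 180·exp(−0.69315·16) = 0.003 mg/L
Dose 7 (80 mg at t=42 h): 80·exp(−0.69315·9) = 0.156 mg/L
Dose 8 (325 mg at t=49 h): 325·exp(−0.69315·2) = 81.250 mg/L
C(51) = 0.000 + 0.000 + 0.000 + 0.000 + 0.000 + 0.003 + 0.156 + 81.250 = 81.409 mg/L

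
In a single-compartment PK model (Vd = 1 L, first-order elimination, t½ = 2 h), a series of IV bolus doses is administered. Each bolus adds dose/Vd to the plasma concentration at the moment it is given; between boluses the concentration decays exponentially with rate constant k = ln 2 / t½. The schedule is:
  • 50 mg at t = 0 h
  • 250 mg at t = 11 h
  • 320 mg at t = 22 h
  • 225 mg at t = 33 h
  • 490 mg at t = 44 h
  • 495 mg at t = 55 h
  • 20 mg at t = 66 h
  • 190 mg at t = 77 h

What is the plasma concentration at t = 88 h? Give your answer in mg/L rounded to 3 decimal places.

k = ln 2 / 2 = 0.34657 per h
Dose 1 (50 mg at t=0 h): 50·exp(−0.34657·88) = 0.000 mg/L
Dose 2 (250 mg at t=11 h): 250·exp(−0.34657·77) = 0.000 mg/L
Dose 3 (320 mg at t=22 h): 320·exp(−0.34657·66) = 0.000 mg/L
Dose 4 (225 mg at t=33 h): 225·exp(−0.34657·55) = 0.000 mg/L
Dose 5 (490 mg at t=44 h): 490·exp(−0.34657·44) = 0.000 mg/L
Dose 6 (495 mg at t=55 h): 495·exp(−0.34657·33) = 0.005 mg/L
Dose 7 (20 mg at t=66 h): 20·exp(−0.34657·22) = 0.010 mg/L
Dose 8 (190 mg at t=77 h): 190·exp(−0.34657·11) = 4.198 mg/L
C(88) = 0.000 + 0.000 + 0.000 + 0.000 + 0.000 + 0.005 + 0.010 + 4.198 = 4.214 mg/L

4.214 mg/L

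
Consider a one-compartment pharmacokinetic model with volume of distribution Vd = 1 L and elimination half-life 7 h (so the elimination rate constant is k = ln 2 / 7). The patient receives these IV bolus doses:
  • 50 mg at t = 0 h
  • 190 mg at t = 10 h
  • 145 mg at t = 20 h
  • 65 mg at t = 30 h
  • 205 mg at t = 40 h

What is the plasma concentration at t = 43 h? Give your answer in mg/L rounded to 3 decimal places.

k = ln 2 / 7 = 0.09902 per h
Dose 1 (50 mg at t=0 h): 50·exp(−0.09902·43) = 0.708 mg/L
Dose 2 (190 mg at t=10 h): 190·exp(−0.09902·33) = 7.238 mg/L
Dose 3 (145 mg at t=20 h): 145·exp(−0.09902·23) = 14.869 mg/L
Dose 4 (65 mg at t=30 h): 65·exp(−0.09902·13) = 17.941 mg/L
Dose 5 (205 mg at t=40 h): 205·exp(−0.09902·3) = 152.314 mg/L
C(43) = 0.708 + 7.238 + 14.869 + 17.941 + 152.314 = 193.070 mg/L

193.070 mg/L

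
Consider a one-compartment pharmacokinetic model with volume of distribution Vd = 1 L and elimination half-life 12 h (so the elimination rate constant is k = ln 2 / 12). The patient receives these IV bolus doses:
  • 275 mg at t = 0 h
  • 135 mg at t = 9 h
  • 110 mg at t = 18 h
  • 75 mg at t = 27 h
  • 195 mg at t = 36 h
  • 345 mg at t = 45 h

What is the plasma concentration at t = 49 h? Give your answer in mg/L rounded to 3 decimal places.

434.871 mg/L

k = ln 2 / 12 = 0.05776 per h
Dose 1 (275 mg at t=0 h): 275·exp(−0.05776·49) = 16.223 mg/L
Dose 2 (135 mg at t=9 h): 135·exp(−0.05776·40) = 13.394 mg/L
Dose 3 (110 mg at t=18 h): 110·exp(−0.05776·31) = 18.354 mg/L
Dose 4 (75 mg at t=27 h): 75·exp(−0.05776·22) = 21.046 mg/L
Dose 5 (195 mg at t=36 h): 195·exp(−0.05776·13) = 92.028 mg/L
Dose 6 (345 mg at t=45 h): 345·exp(−0.05776·4) = 273.827 mg/L
C(49) = 16.223 + 13.394 + 18.354 + 21.046 + 92.028 + 273.827 = 434.871 mg/L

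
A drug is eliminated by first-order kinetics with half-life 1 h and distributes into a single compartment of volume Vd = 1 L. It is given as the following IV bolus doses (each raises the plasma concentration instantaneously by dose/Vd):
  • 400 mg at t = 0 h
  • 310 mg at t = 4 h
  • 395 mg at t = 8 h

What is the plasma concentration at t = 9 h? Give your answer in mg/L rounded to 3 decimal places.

207.969 mg/L

k = ln 2 / 1 = 0.69315 per h
Dose 1 (400 mg at t=0 h): 400·exp(−0.69315·9) = 0.781 mg/L
Dose 2 (310 mg at t=4 h): 310·exp(−0.69315·5) = 9.688 mg/L
Dose 3 (395 mg at t=8 h): 395·exp(−0.69315·1) = 197.500 mg/L
C(9) = 0.781 + 9.688 + 197.500 = 207.969 mg/L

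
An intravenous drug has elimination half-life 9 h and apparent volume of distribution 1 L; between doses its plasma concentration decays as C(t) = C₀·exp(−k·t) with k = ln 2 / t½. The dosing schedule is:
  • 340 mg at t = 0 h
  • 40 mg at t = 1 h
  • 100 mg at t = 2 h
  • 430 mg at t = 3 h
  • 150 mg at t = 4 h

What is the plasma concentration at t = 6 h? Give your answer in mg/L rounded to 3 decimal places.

784.767 mg/L

k = ln 2 / 9 = 0.07702 per h
Dose 1 (340 mg at t=0 h): 340·exp(−0.07702·6) = 214.187 mg/L
Dose 2 (40 mg at t=1 h): 40·exp(−0.07702·5) = 27.216 mg/L
Dose 3 (100 mg at t=2 h): 100·exp(−0.07702·4) = 73.487 mg/L
Dose 4 (430 mg at t=3 h): 430·exp(−0.07702·3) = 341.291 mg/L
Dose 5 (150 mg at t=4 h): 150·exp(−0.07702·2) = 128.587 mg/L
C(6) = 214.187 + 27.216 + 73.487 + 341.291 + 128.587 = 784.767 mg/L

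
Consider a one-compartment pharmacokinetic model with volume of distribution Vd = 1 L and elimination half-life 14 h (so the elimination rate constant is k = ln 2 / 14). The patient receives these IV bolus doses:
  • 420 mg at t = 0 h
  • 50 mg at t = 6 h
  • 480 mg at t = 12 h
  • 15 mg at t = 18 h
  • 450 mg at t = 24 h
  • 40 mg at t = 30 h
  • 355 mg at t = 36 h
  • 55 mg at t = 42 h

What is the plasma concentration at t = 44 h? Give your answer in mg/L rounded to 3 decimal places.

k = ln 2 / 14 = 0.04951 per h
Dose 1 (420 mg at t=0 h): 420·exp(−0.04951·44) = 47.550 mg/L
Dose 2 (50 mg at t=6 h): 50·exp(−0.04951·38) = 7.619 mg/L
Dose 3 (480 mg at t=12 h): 480·exp(−0.04951·32) = 98.440 mg/L
Dose 4 (15 mg at t=18 h): 15·exp(−0.04951·26) = 4.140 mg/L
Dose 5 (450 mg at t=24 h): 450·exp(−0.04951·20) = 167.174 mg/L
Dose 6 (40 mg at t=30 h): 40·exp(−0.04951·14) = 20.000 mg/L
Dose 7 (355 mg at t=36 h): 355·exp(−0.04951·8) = 238.897 mg/L
Dose 8 (55 mg at t=42 h): 55·exp(−0.04951·2) = 49.815 mg/L
C(44) = 47.550 + 7.619 + 98.440 + 4.140 + 167.174 + 20.000 + 238.897 + 49.815 = 633.636 mg/L

633.636 mg/L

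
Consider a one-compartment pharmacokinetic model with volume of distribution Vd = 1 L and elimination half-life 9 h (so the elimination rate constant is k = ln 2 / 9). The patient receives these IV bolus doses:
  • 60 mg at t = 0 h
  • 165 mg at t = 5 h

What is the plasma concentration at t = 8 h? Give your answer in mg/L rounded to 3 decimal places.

k = ln 2 / 9 = 0.07702 per h
Dose 1 (60 mg at t=0 h): 60·exp(−0.07702·8) = 32.402 mg/L
Dose 2 (165 mg at t=5 h): 165·exp(−0.07702·3) = 130.961 mg/L
C(8) = 32.402 + 130.961 = 163.362 mg/L

163.362 mg/L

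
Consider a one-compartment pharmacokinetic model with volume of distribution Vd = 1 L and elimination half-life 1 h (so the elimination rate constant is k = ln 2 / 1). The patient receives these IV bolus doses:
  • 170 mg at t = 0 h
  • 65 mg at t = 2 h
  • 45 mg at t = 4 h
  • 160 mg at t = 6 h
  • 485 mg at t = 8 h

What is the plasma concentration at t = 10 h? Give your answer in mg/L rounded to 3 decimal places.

132.373 mg/L

k = ln 2 / 1 = 0.69315 per h
Dose 1 (170 mg at t=0 h): 170·exp(−0.69315·10) = 0.166 mg/L
Dose 2 (65 mg at t=2 h): 65·exp(−0.69315·8) = 0.254 mg/L
Dose 3 (45 mg at t=4 h): 45·exp(−0.69315·6) = 0.703 mg/L
Dose 4 (160 mg at t=6 h): 160·exp(−0.69315·4) = 10.000 mg/L
Dose 5 (485 mg at t=8 h): 485·exp(−0.69315·2) = 121.250 mg/L
C(10) = 0.166 + 0.254 + 0.703 + 10.000 + 121.250 = 132.373 mg/L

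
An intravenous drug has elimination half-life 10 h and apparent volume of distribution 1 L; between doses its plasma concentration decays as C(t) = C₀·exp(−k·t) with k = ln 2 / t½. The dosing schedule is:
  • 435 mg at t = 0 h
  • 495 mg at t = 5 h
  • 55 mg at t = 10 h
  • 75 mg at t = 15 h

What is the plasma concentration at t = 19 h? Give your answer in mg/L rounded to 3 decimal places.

390.438 mg/L

k = ln 2 / 10 = 0.06931 per h
Dose 1 (435 mg at t=0 h): 435·exp(−0.06931·19) = 116.555 mg/L
Dose 2 (495 mg at t=5 h): 495·exp(−0.06931·14) = 187.570 mg/L
Dose 3 (55 mg at t=10 h): 55·exp(−0.06931·9) = 29.474 mg/L
Dose 4 (75 mg at t=15 h): 75·exp(−0.06931·4) = 56.839 mg/L
C(19) = 116.555 + 187.570 + 29.474 + 56.839 = 390.438 mg/L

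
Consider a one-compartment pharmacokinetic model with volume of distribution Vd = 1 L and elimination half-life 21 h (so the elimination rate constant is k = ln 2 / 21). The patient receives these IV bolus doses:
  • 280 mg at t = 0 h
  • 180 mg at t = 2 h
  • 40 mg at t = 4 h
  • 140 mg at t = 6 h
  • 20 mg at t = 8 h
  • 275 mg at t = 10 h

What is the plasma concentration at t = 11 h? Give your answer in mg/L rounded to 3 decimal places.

k = ln 2 / 21 = 0.03301 per h
Dose 1 (280 mg at t=0 h): 280·exp(−0.03301·11) = 194.749 mg/L
Dose 2 (180 mg at t=2 h): 180·exp(−0.03301·9) = 133.739 mg/L
Dose 3 (40 mg at t=4 h): 40·exp(−0.03301·7) = 31.748 mg/L
Dose 4 (140 mg at t=6 h): 140·exp(−0.03301·5) = 118.701 mg/L
Dose 5 (20 mg at t=8 h): 20·exp(−0.03301·3) = 18.114 mg/L
Dose 6 (275 mg at t=10 h): 275·exp(−0.03301·1) = 266.071 mg/L
C(11) = 194.749 + 133.739 + 31.748 + 118.701 + 18.114 + 266.071 = 763.123 mg/L

763.123 mg/L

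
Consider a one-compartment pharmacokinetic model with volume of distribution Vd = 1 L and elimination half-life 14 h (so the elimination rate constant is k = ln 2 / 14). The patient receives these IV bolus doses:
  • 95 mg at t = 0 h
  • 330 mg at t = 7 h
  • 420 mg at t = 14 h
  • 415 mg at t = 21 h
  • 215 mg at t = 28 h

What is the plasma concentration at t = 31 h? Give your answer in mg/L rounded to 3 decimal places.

740.324 mg/L

k = ln 2 / 14 = 0.04951 per h
Dose 1 (95 mg at t=0 h): 95·exp(−0.04951·31) = 20.472 mg/L
Dose 2 (330 mg at t=7 h): 330·exp(−0.04951·24) = 100.569 mg/L
Dose 3 (420 mg at t=14 h): 420·exp(−0.04951·17) = 181.014 mg/L
Dose 4 (415 mg at t=21 h): 415·exp(−0.04951·10) = 252.945 mg/L
Dose 5 (215 mg at t=28 h): 215·exp(−0.04951·3) = 185.324 mg/L
C(31) = 20.472 + 100.569 + 181.014 + 252.945 + 185.324 = 740.324 mg/L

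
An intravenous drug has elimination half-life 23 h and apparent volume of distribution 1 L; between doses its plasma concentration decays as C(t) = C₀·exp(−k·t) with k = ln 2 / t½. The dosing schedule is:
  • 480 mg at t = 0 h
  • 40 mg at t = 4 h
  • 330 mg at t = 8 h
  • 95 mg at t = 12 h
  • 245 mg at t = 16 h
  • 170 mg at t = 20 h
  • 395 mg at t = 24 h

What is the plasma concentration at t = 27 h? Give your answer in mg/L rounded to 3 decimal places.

k = ln 2 / 23 = 0.03014 per h
Dose 1 (480 mg at t=0 h): 480·exp(−0.03014·27) = 212.744 mg/L
Dose 2 (40 mg at t=4 h): 40·exp(−0.03014·23) = 20.000 mg/L
Dose 3 (330 mg at t=8 h): 330·exp(−0.03014·19) = 186.139 mg/L
Dose 4 (95 mg at t=12 h): 95·exp(−0.03014·15) = 60.450 mg/L
Dose 5 (245 mg at t=16 h): 245·exp(−0.03014·11) = 175.871 mg/L
Dose 6 (170 mg at t=20 h): 170·exp(−0.03014·7) = 137.667 mg/L
Dose 7 (395 mg at t=24 h): 395·exp(−0.03014·3) = 360.855 mg/L
C(27) = 212.744 + 20.000 + 186.139 + 60.450 + 175.871 + 137.667 + 360.855 = 1153.727 mg/L

1153.727 mg/L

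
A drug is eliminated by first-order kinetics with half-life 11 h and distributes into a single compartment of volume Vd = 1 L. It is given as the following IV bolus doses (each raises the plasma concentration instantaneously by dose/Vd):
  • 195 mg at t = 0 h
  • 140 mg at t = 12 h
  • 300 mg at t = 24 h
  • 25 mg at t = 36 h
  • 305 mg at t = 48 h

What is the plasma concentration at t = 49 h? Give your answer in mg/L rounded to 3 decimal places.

k = ln 2 / 11 = 0.06301 per h
Dose 1 (195 mg at t=0 h): 195·exp(−0.06301·49) = 8.894 mg/L
Dose 2 (140 mg at t=12 h): 140·exp(−0.06301·37) = 13.601 mg/L
Dose 3 (300 mg at t=24 h): 300·exp(−0.06301·25) = 62.081 mg/L
Dose 4 (25 mg at t=36 h): 25·exp(−0.06301·13) = 11.020 mg/L
Dose 5 (305 mg at t=48 h): 305·exp(−0.06301·1) = 286.374 mg/L
C(49) = 8.894 + 13.601 + 62.081 + 11.020 + 286.374 = 381.970 mg/L

381.970 mg/L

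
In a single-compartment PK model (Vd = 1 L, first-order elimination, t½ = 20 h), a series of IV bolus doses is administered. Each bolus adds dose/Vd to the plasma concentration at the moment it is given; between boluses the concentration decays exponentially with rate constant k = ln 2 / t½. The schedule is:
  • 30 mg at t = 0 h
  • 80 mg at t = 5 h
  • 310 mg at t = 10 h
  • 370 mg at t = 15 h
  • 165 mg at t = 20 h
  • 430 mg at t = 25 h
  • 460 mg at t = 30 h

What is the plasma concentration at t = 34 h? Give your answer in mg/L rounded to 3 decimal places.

1181.776 mg/L

k = ln 2 / 20 = 0.03466 per h
Dose 1 (30 mg at t=0 h): 30·exp(−0.03466·34) = 9.234 mg/L
Dose 2 (80 mg at t=5 h): 80·exp(−0.03466·29) = 29.282 mg/L
Dose 3 (310 mg at t=10 h): 310·exp(−0.03466·24) = 134.935 mg/L
Dose 4 (370 mg at t=15 h): 370·exp(−0.03466·19) = 191.524 mg/L
Dose 5 (165 mg at t=20 h): 165·exp(−0.03466·14) = 101.569 mg/L
Dose 6 (430 mg at t=25 h): 430·exp(−0.03466·9) = 314.778 mg/L
Dose 7 (460 mg at t=30 h): 460·exp(−0.03466·4) = 400.453 mg/L
C(34) = 9.234 + 29.282 + 134.935 + 191.524 + 101.569 + 314.778 + 400.453 = 1181.776 mg/L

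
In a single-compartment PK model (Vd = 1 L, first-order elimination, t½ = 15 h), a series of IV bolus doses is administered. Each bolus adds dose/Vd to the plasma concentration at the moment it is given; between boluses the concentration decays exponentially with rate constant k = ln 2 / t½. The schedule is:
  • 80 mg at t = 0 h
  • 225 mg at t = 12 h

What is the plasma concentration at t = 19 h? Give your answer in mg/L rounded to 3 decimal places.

196.067 mg/L

k = ln 2 / 15 = 0.04621 per h
Dose 1 (80 mg at t=0 h): 80·exp(−0.04621·19) = 33.250 mg/L
Dose 2 (225 mg at t=12 h): 225·exp(−0.04621·7) = 162.818 mg/L
C(19) = 33.250 + 162.818 = 196.067 mg/L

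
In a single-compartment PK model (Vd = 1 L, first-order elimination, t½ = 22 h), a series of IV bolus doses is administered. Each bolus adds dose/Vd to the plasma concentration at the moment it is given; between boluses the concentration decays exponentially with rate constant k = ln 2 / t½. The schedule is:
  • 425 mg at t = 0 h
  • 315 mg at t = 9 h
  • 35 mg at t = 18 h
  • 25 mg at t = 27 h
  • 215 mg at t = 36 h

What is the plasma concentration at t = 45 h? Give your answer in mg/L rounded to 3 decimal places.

395.324 mg/L

k = ln 2 / 22 = 0.03151 per h
Dose 1 (425 mg at t=0 h): 425·exp(−0.03151·45) = 102.955 mg/L
Dose 2 (315 mg at t=9 h): 315·exp(−0.03151·36) = 101.325 mg/L
Dose 3 (35 mg at t=18 h): 35·exp(−0.03151·27) = 14.949 mg/L
Dose 4 (25 mg at t=27 h): 25·exp(−0.03151·18) = 14.179 mg/L
Dose 5 (215 mg at t=36 h): 215·exp(−0.03151·9) = 161.916 mg/L
C(45) = 102.955 + 101.325 + 14.949 + 14.179 + 161.916 = 395.324 mg/L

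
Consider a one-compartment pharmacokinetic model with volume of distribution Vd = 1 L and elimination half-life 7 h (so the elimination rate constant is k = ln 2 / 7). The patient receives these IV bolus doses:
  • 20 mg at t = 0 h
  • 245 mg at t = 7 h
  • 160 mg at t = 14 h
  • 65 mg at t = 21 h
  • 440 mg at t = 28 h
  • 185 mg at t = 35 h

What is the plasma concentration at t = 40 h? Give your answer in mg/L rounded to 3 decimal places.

k = ln 2 / 7 = 0.09902 per h
Dose 1 (20 mg at t=0 h): 20·exp(−0.09902·40) = 0.381 mg/L
Dose 2 (245 mg at t=7 h): 245·exp(−0.09902·33) = 9.333 mg/L
Dose 3 (160 mg at t=14 h): 160·exp(−0.09902·26) = 12.190 mg/L
Dose 4 (65 mg at t=21 h): 65·exp(−0.09902·19) = 9.904 mg/L
Dose 5 (440 mg at t=28 h): 440·exp(−0.09902·12) = 134.092 mg/L
Dose 6 (185 mg at t=35 h): 185·exp(−0.09902·5) = 112.759 mg/L
C(40) = 0.381 + 9.333 + 12.190 + 9.904 + 134.092 + 112.759 = 278.659 mg/L

278.659 mg/L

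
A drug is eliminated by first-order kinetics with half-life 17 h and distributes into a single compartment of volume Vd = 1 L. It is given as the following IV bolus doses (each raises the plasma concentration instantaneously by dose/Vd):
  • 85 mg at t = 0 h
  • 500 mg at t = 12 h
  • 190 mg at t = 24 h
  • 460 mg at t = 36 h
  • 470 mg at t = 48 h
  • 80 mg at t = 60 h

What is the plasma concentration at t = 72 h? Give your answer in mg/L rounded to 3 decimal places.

k = ln 2 / 17 = 0.04077 per h
Dose 1 (85 mg at t=0 h): 85·exp(−0.04077·72) = 4.513 mg/L
Dose 2 (500 mg at t=12 h): 500·exp(−0.04077·60) = 43.302 mg/L
Dose 3 (190 mg at t=24 h): 190·exp(−0.04077·48) = 26.840 mg/L
Dose 4 (460 mg at t=36 h): 460·exp(−0.04077·36) = 105.994 mg/L
Dose 5 (470 mg at t=48 h): 470·exp(−0.04077·24) = 176.650 mg/L
Dose 6 (80 mg at t=60 h): 80·exp(−0.04077·12) = 49.045 mg/L
C(72) = 4.513 + 43.302 + 26.840 + 105.994 + 176.650 + 49.045 = 406.346 mg/L

406.346 mg/L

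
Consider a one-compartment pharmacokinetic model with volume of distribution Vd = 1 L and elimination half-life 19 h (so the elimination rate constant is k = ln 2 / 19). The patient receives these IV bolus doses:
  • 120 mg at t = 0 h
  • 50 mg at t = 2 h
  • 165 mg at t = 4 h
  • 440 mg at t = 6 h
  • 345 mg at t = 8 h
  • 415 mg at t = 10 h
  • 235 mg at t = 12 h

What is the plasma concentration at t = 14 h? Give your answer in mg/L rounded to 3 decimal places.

1401.764 mg/L

k = ln 2 / 19 = 0.03648 per h
Dose 1 (120 mg at t=0 h): 120·exp(−0.03648·14) = 72.006 mg/L
Dose 2 (50 mg at t=2 h): 50·exp(−0.03648·12) = 32.273 mg/L
Dose 3 (165 mg at t=4 h): 165·exp(−0.03648·10) = 114.564 mg/L
Dose 4 (440 mg at t=6 h): 440·exp(−0.03648·8) = 328.627 mg/L
Dose 5 (345 mg at t=8 h): 345·exp(−0.03648·6) = 277.177 mg/L
Dose 6 (415 mg at t=10 h): 415·exp(−0.03648·4) = 358.652 mg/L
Dose 7 (235 mg at t=12 h): 235·exp(−0.03648·2) = 218.464 mg/L
C(14) = 72.006 + 32.273 + 114.564 + 328.627 + 277.177 + 358.652 + 218.464 = 1401.764 mg/L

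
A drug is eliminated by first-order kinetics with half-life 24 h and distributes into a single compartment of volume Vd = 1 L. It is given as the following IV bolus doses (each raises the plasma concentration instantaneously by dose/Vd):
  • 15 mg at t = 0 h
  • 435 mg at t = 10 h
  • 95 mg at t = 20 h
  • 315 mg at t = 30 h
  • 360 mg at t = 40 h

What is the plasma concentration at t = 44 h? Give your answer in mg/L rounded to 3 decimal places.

745.611 mg/L

k = ln 2 / 24 = 0.02888 per h
Dose 1 (15 mg at t=0 h): 15·exp(−0.02888·44) = 4.209 mg/L
Dose 2 (435 mg at t=10 h): 435·exp(−0.02888·34) = 162.941 mg/L
Dose 3 (95 mg at t=20 h): 95·exp(−0.02888·24) = 47.500 mg/L
Dose 4 (315 mg at t=30 h): 315·exp(−0.02888·14) = 210.237 mg/L
Dose 5 (360 mg at t=40 h): 360·exp(−0.02888·4) = 320.724 mg/L
C(44) = 4.209 + 162.941 + 47.500 + 210.237 + 320.724 = 745.611 mg/L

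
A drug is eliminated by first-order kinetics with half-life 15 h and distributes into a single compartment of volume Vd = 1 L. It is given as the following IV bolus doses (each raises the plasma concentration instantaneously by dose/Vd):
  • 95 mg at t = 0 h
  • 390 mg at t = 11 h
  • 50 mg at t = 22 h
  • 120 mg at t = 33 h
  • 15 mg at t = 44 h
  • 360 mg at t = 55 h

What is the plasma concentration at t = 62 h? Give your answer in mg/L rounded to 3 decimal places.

k = ln 2 / 15 = 0.04621 per h
Dose 1 (95 mg at t=0 h): 95·exp(−0.04621·62) = 5.413 mg/L
Dose 2 (390 mg at t=11 h): 390·exp(−0.04621·51) = 36.946 mg/L
Dose 3 (50 mg at t=22 h): 50·exp(−0.04621·40) = 7.875 mg/L
Dose 4 (120 mg at t=33 h): 120·exp(−0.04621·29) = 31.419 mg/L
Dose 5 (15 mg at t=44 h): 15·exp(−0.04621·18) = 6.529 mg/L
Dose 6 (360 mg at t=55 h): 360·exp(−0.04621·7) = 260.508 mg/L
C(62) = 5.413 + 36.946 + 7.875 + 31.419 + 6.529 + 260.508 = 348.690 mg/L

348.690 mg/L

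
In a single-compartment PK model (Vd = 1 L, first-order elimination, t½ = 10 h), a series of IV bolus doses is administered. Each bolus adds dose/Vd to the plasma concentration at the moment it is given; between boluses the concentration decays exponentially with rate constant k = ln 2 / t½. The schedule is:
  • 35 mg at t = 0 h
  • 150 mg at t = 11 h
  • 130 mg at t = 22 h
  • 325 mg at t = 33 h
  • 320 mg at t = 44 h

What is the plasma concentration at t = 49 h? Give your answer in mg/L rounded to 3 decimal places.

365.432 mg/L

k = ln 2 / 10 = 0.06931 per h
Dose 1 (35 mg at t=0 h): 35·exp(−0.06931·49) = 1.172 mg/L
Dose 2 (150 mg at t=11 h): 150·exp(−0.06931·38) = 10.769 mg/L
Dose 3 (130 mg at t=22 h): 130·exp(−0.06931·27) = 20.006 mg/L
Dose 4 (325 mg at t=33 h): 325·exp(−0.06931·16) = 107.210 mg/L
Dose 5 (320 mg at t=44 h): 320·exp(−0.06931·5) = 226.274 mg/L
C(49) = 1.172 + 10.769 + 20.006 + 107.210 + 226.274 = 365.432 mg/L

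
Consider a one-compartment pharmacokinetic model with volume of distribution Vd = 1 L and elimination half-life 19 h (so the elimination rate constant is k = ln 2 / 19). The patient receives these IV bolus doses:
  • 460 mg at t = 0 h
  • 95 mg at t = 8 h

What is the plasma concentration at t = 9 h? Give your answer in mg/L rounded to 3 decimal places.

k = ln 2 / 19 = 0.03648 per h
Dose 1 (460 mg at t=0 h): 460·exp(−0.03648·9) = 331.257 mg/L
Dose 2 (95 mg at t=8 h): 95·exp(−0.03648·1) = 91.597 mg/L
C(9) = 331.257 + 91.597 = 422.853 mg/L

422.853 mg/L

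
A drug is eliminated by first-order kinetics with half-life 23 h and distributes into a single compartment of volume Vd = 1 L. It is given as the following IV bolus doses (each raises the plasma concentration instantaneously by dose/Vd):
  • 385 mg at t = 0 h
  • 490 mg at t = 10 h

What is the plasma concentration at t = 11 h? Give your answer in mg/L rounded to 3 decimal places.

k = ln 2 / 23 = 0.03014 per h
Dose 1 (385 mg at t=0 h): 385·exp(−0.03014·11) = 276.369 mg/L
Dose 2 (490 mg at t=10 h): 490·exp(−0.03014·1) = 475.453 mg/L
C(11) = 276.369 + 475.453 = 751.823 mg/L

751.823 mg/L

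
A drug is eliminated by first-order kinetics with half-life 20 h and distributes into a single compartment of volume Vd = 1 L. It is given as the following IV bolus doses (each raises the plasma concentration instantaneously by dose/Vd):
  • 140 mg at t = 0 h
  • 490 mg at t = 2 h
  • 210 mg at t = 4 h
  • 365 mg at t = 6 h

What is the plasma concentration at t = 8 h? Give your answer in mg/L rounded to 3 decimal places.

1027.476 mg/L

k = ln 2 / 20 = 0.03466 per h
Dose 1 (140 mg at t=0 h): 140·exp(−0.03466·8) = 106.100 mg/L
Dose 2 (490 mg at t=2 h): 490·exp(−0.03466·6) = 398.004 mg/L
Dose 3 (210 mg at t=4 h): 210·exp(−0.03466·4) = 182.816 mg/L
Dose 4 (365 mg at t=6 h): 365·exp(−0.03466·2) = 340.557 mg/L
C(8) = 106.100 + 398.004 + 182.816 + 340.557 = 1027.476 mg/L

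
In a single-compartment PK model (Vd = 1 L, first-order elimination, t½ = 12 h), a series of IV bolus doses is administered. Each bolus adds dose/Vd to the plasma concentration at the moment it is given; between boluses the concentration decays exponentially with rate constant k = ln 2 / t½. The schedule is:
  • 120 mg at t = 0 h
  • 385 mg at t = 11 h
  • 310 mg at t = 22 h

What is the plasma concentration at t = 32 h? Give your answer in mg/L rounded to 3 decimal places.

307.342 mg/L

k = ln 2 / 12 = 0.05776 per h
Dose 1 (120 mg at t=0 h): 120·exp(−0.05776·32) = 18.899 mg/L
Dose 2 (385 mg at t=11 h): 385·exp(−0.05776·21) = 114.461 mg/L
Dose 3 (310 mg at t=22 h): 310·exp(−0.05776·10) = 173.982 mg/L
C(32) = 18.899 + 114.461 + 173.982 = 307.342 mg/L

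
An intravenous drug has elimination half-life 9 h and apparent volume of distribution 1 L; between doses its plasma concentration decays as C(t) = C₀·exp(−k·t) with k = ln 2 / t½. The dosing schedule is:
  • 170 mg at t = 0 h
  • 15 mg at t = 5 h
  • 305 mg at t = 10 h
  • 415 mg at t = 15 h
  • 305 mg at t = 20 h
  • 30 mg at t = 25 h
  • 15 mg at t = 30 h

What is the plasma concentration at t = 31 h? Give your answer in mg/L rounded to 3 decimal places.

k = ln 2 / 9 = 0.07702 per h
Dose 1 (170 mg at t=0 h): 170·exp(−0.07702·31) = 15.616 mg/L
Dose 2 (15 mg at t=5 h): 15·exp(−0.07702·26) = 2.025 mg/L
Dose 3 (305 mg at t=10 h): 305·exp(−0.07702·21) = 60.520 mg/L
Dose 4 (415 mg at t=15 h): 415·exp(−0.07702·16) = 121.027 mg/L
Dose 5 (305 mg at t=20 h): 305·exp(−0.07702·11) = 130.730 mg/L
Dose 6 (30 mg at t=25 h): 30·exp(−0.07702·6) = 18.899 mg/L
Dose 7 (15 mg at t=30 h): 15·exp(−0.07702·1) = 13.888 mg/L
C(31) = 15.616 + 2.025 + 60.520 + 121.027 + 130.730 + 18.899 + 13.888 = 362.705 mg/L

362.705 mg/L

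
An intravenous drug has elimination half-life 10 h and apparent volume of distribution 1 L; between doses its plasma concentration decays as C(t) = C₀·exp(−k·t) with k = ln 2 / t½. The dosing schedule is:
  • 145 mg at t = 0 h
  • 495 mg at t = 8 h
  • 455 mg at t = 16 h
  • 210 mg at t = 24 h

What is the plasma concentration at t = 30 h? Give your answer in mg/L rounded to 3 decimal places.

k = ln 2 / 10 = 0.06931 per h
Dose 1 (145 mg at t=0 h): 145·exp(−0.06931·30) = 18.125 mg/L
Dose 2 (495 mg at t=8 h): 495·exp(−0.06931·22) = 107.731 mg/L
Dose 3 (455 mg at t=16 h): 455·exp(−0.06931·14) = 172.413 mg/L
Dose 4 (210 mg at t=24 h): 210·exp(−0.06931·6) = 138.548 mg/L
C(30) = 18.125 + 107.731 + 172.413 + 138.548 = 436.817 mg/L

436.817 mg/L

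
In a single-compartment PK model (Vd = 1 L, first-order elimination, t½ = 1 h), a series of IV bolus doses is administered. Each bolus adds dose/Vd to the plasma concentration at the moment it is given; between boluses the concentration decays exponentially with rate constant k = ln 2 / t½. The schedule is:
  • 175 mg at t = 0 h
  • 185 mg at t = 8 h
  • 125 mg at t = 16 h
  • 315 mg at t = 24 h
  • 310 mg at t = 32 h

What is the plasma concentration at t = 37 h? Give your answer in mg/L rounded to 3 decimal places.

k = ln 2 / 1 = 0.69315 per h
Dose 1 (175 mg at t=0 h): 175·exp(−0.69315·37) = 0.000 mg/L
Dose 2 (185 mg at t=8 h): 185·exp(−0.69315·29) = 0.000 mg/L
Dose 3 (125 mg at t=16 h): 125·exp(−0.69315·21) = 0.000 mg/L
Dose 4 (315 mg at t=24 h): 315·exp(−0.69315·13) = 0.038 mg/L
Dose 5 (310 mg at t=32 h): 310·exp(−0.69315·5) = 9.688 mg/L
C(37) = 0.000 + 0.000 + 0.000 + 0.038 + 9.688 = 9.726 mg/L

9.726 mg/L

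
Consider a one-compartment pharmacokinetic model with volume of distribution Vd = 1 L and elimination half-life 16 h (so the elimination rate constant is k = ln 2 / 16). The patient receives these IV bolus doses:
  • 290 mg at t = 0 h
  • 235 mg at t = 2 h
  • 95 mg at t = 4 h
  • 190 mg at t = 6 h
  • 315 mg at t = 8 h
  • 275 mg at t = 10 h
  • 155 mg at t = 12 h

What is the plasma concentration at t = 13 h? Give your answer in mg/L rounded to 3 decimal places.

1159.234 mg/L

k = ln 2 / 16 = 0.04332 per h
Dose 1 (290 mg at t=0 h): 290·exp(−0.04332·13) = 165.124 mg/L
Dose 2 (235 mg at t=2 h): 235·exp(−0.04332·11) = 145.918 mg/L
Dose 3 (95 mg at t=4 h): 95·exp(−0.04332·9) = 64.327 mg/L
Dose 4 (190 mg at t=6 h): 190·exp(−0.04332·7) = 140.298 mg/L
Dose 5 (315 mg at t=8 h): 315·exp(−0.04332·5) = 253.652 mg/L
Dose 6 (275 mg at t=10 h): 275·exp(−0.04332·3) = 241.485 mg/L
Dose 7 (155 mg at t=12 h): 155·exp(−0.04332·1) = 148.429 mg/L
C(13) = 165.124 + 145.918 + 64.327 + 140.298 + 253.652 + 241.485 + 148.429 = 1159.234 mg/L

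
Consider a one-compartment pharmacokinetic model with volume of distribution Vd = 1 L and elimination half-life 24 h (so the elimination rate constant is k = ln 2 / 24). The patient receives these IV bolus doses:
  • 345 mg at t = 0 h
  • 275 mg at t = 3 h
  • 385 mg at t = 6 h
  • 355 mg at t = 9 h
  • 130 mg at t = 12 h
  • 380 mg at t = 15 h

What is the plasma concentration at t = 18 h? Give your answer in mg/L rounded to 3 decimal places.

1387.210 mg/L

k = ln 2 / 24 = 0.02888 per h
Dose 1 (345 mg at t=0 h): 345·exp(−0.02888·18) = 205.138 mg/L
Dose 2 (275 mg at t=3 h): 275·exp(−0.02888·15) = 178.315 mg/L
Dose 3 (385 mg at t=6 h): 385·exp(−0.02888·12) = 272.236 mg/L
Dose 4 (355 mg at t=9 h): 355·exp(−0.02888·9) = 273.742 mg/L
Dose 5 (130 mg at t=12 h): 130·exp(−0.02888·6) = 109.317 mg/L
Dose 6 (380 mg at t=15 h): 380·exp(−0.02888·3) = 348.462 mg/L
C(18) = 205.138 + 178.315 + 272.236 + 273.742 + 109.317 + 348.462 = 1387.210 mg/L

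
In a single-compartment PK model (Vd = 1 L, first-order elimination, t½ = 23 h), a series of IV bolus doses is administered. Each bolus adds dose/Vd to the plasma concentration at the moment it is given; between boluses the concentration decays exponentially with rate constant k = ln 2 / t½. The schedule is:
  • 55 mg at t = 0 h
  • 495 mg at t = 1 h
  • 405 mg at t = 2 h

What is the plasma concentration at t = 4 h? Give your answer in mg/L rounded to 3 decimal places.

k = ln 2 / 23 = 0.03014 per h
Dose 1 (55 mg at t=0 h): 55·exp(−0.03014·4) = 48.754 mg/L
Dose 2 (495 mg at t=1 h): 495·exp(−0.03014·3) = 452.210 mg/L
Dose 3 (405 mg at t=2 h): 405·exp(−0.03014·2) = 381.310 mg/L
C(4) = 48.754 + 452.210 + 381.310 = 882.274 mg/L

882.274 mg/L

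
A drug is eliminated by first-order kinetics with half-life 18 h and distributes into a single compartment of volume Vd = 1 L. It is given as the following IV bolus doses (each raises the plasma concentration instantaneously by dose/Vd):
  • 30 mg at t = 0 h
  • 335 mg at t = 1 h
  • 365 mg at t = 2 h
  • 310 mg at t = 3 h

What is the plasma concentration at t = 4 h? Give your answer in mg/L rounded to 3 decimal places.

k = ln 2 / 18 = 0.03851 per h
Dose 1 (30 mg at t=0 h): 30·exp(−0.03851·4) = 25.717 mg/L
Dose 2 (335 mg at t=1 h): 335·exp(−0.03851·3) = 298.451 mg/L
Dose 3 (365 mg at t=2 h): 365·exp(−0.03851·2) = 337.944 mg/L
Dose 4 (310 mg at t=3 h): 310·exp(−0.03851·1) = 298.289 mg/L
C(4) = 25.717 + 298.451 + 337.944 + 298.289 = 960.402 mg/L

960.402 mg/L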